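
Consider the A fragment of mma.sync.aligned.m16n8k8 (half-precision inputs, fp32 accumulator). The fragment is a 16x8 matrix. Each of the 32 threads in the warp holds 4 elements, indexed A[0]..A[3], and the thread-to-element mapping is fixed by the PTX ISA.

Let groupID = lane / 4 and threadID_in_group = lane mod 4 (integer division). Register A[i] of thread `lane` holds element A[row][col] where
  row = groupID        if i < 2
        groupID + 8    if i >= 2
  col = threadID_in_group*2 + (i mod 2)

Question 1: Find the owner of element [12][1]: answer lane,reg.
r=12->g=4,rb=1  c=1->t=0,b0=1
L=4*4+0=16  i=1*2+1=3

16,3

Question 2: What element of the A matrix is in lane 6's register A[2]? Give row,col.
L=6=>grp=6>>2=1, tig=6&3=2
[2]=>row 1+8=9  col 2·2+0=4

9,4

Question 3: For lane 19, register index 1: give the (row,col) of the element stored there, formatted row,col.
19: gr=4,th=3
[1] (4+0,3*2+1) = (4,7)

4,7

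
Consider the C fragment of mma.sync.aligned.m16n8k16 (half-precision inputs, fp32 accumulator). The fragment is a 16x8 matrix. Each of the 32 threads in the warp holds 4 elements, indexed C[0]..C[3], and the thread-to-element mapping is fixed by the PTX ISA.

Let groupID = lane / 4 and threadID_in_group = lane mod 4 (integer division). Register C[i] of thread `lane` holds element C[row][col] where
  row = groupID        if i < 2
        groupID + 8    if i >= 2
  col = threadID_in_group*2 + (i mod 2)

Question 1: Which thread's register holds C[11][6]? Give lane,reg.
15,2

r=11→G=3,rhi=1  c=6→T=3,p=0
L=3*4+3=15  i=1*2+0=2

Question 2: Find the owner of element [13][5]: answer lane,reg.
r=13⇒gr=5,Rb=1  c=5⇒th=2,odd=1
L=5*4+2=22  i=1*2+1=3

22,3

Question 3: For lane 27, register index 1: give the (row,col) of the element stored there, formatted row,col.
6,7

27: gid=6,tid=3
[1] (6+0,3*2+1) = (6,7)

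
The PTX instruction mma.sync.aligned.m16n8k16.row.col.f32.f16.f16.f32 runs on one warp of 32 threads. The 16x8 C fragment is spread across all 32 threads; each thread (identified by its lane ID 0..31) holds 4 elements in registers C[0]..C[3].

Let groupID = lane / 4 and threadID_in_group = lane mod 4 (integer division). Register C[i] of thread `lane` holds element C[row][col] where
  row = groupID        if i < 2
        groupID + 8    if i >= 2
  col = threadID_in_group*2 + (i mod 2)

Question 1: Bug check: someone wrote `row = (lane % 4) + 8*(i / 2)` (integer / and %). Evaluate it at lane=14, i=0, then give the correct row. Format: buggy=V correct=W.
`(lane % 4) + 8*(i / 2)`[14,0]⇒2
L=14⇒gr=14>>2=3, th=14&3=2
[0]⇒row 3+0=3  col 2·2+0=4
row: 2 vs 3

buggy=2 correct=3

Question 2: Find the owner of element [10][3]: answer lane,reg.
r=10->g=2,rb=1  c=3->t=1,b0=1
L=2*4+1=9  i=1*2+1=3

9,3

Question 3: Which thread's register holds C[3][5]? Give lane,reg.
r=3->g=3,rb=0  c=5->t=2,b0=1
L=3*4+2=14  i=0*2+1=1

14,1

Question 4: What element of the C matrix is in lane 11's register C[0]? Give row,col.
L=11=>grp=11>>2=2, tig=11&3=3
[0]=>row 2+0=2  col 3·2+0=6

2,6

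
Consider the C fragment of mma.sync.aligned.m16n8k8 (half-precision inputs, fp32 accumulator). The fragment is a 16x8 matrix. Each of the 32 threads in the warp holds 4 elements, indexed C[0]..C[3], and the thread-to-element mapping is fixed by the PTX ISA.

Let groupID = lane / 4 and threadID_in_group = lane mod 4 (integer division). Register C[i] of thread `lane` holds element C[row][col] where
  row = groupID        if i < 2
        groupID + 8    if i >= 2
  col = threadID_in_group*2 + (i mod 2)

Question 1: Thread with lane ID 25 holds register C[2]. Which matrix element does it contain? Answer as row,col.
L=25=>grp=25>>2=6, tig=25&3=1
[2]=>row 6+8=14  col 1·2+0=2

14,2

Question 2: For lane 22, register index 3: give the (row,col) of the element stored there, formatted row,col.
L=22->gid=22>>2=5, tid=22&3=2
[3]->row 5+8=13  col 2·2+1=5

13,5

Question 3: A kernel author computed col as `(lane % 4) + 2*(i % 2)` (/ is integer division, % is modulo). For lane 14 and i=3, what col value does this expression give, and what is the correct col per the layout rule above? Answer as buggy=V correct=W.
`(lane % 4) + 2*(i % 2)`[14,3]->4
14: gid=3,tid=2
[3] (3+8,2*2+1) = (11,5)
col: 4 vs 5

buggy=4 correct=5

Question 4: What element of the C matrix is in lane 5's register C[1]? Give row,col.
1,3

L=5⇒gr=5>>2=1, th=5&3=1
[1]⇒row 1+0=1  col 1·2+1=3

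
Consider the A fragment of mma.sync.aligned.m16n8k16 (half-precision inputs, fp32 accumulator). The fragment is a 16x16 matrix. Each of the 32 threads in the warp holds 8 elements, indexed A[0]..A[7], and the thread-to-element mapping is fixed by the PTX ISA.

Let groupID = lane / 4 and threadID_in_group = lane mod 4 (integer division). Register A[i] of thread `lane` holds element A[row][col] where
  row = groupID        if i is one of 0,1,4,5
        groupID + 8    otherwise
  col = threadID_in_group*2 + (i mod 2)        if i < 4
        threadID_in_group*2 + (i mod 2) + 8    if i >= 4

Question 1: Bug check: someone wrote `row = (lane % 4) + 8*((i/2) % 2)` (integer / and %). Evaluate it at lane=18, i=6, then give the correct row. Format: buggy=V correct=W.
`(lane % 4) + 8*((i/2) % 2)`[18,6]=>10
lane 18=>18/4=4, 18 mod 4=2
i=6  r:4+8=>12  c:2·2+0+8=>12
row: 10 vs 12

buggy=10 correct=12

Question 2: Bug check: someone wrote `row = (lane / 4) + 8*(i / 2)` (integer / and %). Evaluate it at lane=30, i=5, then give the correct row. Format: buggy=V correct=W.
buggy=23 correct=7

`(lane / 4) + 8*(i / 2)`[30,5]→23
lane 30→30/4=7, 30 mod 4=2
i=5  r:7+0→7  c:2·2+1+8→13
row: 23 vs 7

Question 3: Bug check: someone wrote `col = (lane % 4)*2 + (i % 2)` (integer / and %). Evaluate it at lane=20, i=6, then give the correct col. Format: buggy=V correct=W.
buggy=0 correct=8

`(lane % 4)*2 + (i % 2)`[20,6]⇒0
lane 20⇒20/4=5, 20 mod 4=0
i=6  r:5+8⇒13  c:2·0+0+8⇒8
col: 0 vs 8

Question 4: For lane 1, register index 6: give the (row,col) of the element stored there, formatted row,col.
1: g=0,t=1
[6] (0+8,1*2+0+8) = (8,10)

8,10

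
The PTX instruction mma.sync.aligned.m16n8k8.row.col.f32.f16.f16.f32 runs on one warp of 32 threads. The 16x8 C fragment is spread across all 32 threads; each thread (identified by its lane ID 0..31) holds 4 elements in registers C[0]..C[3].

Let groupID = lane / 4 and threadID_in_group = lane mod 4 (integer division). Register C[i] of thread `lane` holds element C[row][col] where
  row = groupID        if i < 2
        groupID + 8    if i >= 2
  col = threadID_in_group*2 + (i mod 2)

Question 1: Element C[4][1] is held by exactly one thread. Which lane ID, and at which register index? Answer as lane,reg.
16,1

r:4=>grp=4,rB=0  c:1=>tig=0,lo=1
L=4*4+0=16  i=0*2+1=1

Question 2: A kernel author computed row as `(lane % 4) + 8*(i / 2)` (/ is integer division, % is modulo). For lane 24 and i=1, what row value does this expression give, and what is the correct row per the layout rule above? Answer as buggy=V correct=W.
`(lane % 4) + 8*(i / 2)`[24,1]->0
lane 24->24/4=6, 24 mod 4=0
i=1  r:6+0->6  c:2·0+1->1
row: 0 vs 6

buggy=0 correct=6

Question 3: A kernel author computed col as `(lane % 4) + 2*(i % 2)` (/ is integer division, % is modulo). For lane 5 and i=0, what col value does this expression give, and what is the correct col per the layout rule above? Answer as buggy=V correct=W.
`(lane % 4) + 2*(i % 2)`[5,0]=>1
L=5=>grp=5>>2=1, tig=5&3=1
[0]=>row 1+0=1  col 1·2+0=2
col: 1 vs 2

buggy=1 correct=2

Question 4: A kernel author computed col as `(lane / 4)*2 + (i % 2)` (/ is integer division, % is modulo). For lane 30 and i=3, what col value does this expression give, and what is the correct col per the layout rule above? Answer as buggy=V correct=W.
`(lane / 4)*2 + (i % 2)`[30,3]->15
30: gid=7,tid=2
[3] (7+8,2*2+1) = (15,5)
col: 15 vs 5

buggy=15 correct=5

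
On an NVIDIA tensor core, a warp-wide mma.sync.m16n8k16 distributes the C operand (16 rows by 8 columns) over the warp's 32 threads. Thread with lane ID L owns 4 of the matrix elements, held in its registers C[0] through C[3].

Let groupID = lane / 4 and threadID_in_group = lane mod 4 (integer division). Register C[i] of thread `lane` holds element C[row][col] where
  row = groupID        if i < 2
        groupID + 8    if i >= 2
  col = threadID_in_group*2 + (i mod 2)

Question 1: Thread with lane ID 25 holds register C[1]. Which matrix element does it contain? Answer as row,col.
lane 25->25/4=6, 25 mod 4=1
i=1  r:6+0->6  c:2·1+1->3

6,3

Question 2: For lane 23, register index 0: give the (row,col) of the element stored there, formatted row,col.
5,6

lane 23⇒23/4=5, 23 mod 4=3
i=0  r:5+0⇒5  c:2·3+0⇒6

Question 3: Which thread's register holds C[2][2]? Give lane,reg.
9,0

r=2⇒gr=2,Rb=0  c=2⇒th=1,odd=0
L=2*4+1=9  i=0*2+0=0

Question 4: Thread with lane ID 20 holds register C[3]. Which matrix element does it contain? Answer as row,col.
lane 20->20/4=5, 20 mod 4=0
i=3  r:5+8->13  c:2·0+1->1

13,1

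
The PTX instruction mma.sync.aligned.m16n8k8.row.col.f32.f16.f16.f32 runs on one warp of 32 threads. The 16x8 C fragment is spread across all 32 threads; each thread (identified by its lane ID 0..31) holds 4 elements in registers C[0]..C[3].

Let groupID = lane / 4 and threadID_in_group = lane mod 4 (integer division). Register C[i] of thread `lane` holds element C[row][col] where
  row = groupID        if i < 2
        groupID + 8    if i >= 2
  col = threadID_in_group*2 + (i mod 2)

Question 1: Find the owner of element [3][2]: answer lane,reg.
r=3⇒gr=3,Rb=0  c=2⇒th=1,odd=0
L=3*4+1=13  i=0*2+0=0

13,0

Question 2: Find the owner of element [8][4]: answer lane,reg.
r:8=>grp=0,rB=1  c:4=>tig=2,lo=0
L=0*4+2=2  i=1*2+0=2

2,2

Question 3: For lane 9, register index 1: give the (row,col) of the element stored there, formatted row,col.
9: g=2,t=1
[1] (2+0,1*2+1) = (2,3)

2,3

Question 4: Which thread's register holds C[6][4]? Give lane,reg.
26,0

r=6→G=6,rhi=0  c=4→T=2,p=0
L=6*4+2=26  i=0*2+0=0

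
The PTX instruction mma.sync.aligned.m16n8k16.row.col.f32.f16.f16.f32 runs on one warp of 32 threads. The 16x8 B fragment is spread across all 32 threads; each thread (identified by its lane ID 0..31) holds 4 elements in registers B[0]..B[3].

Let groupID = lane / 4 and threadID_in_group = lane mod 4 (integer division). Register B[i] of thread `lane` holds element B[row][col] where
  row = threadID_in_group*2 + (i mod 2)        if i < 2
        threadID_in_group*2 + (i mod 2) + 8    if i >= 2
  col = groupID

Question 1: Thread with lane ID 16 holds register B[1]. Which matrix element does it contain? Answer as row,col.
lane 16: G=4 (16/4), T=0 (16%4)
i=1: r=0*2+1+0=1, c=G=4

1,4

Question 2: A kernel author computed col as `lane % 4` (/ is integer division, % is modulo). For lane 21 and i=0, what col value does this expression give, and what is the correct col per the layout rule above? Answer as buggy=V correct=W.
`lane % 4`[21,0]→1
L=21→G=21>>2=5, T=21&3=1
[0]→row 1·2+0+0=2  col G=5
col: 1 vs 5

buggy=1 correct=5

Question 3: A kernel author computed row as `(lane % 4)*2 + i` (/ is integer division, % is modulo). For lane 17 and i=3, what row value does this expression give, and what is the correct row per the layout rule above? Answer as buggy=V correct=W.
buggy=5 correct=11

`(lane % 4)*2 + i`[17,3]⇒5
L=17⇒gr=17>>2=4, th=17&3=1
[3]⇒row 1·2+1+8=11  col gr=4
row: 5 vs 11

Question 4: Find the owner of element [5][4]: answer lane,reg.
c=4⇒gr=4  r=5⇒Rb=0,th=2,odd=1
L=4*4+2=18  i=0*2+1=1

18,1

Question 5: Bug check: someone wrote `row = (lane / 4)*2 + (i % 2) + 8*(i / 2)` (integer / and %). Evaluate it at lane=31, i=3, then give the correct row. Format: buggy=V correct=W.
buggy=23 correct=15

`(lane / 4)*2 + (i % 2) + 8*(i / 2)`[31,3]->23
L=31->g=31>>2=7, t=31&3=3
[3]->row 3·2+1+8=15  col g=7
row: 23 vs 15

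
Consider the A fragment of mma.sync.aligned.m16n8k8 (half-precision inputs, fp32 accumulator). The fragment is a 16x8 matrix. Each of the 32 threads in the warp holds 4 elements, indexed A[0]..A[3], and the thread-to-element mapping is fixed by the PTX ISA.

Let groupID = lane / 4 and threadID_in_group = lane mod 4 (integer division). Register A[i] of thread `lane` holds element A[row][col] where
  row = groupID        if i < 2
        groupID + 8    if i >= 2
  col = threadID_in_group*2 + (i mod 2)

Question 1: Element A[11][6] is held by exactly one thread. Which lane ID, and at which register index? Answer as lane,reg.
r=11→G=3,rhi=1  c=6→T=3,p=0
L=3*4+3=15  i=1*2+0=2

15,2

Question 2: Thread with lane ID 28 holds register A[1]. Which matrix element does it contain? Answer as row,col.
7,1

lane 28: g=7 (28/4), t=0 (28%4)
i=1: r=7+0=7, c=0*2+1=1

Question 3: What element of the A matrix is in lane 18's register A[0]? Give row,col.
4,4

L=18→G=18>>2=4, T=18&3=2
[0]→row 4+0=4  col 2·2+0=4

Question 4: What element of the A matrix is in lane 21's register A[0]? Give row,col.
lane 21: gr=5 (21/4), th=1 (21%4)
i=0: r=5+0=5, c=1*2+0=2

5,2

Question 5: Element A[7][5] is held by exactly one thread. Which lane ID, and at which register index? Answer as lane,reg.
r=7->g=7,rb=0  c=5->t=2,b0=1
L=7*4+2=30  i=0*2+1=1

30,1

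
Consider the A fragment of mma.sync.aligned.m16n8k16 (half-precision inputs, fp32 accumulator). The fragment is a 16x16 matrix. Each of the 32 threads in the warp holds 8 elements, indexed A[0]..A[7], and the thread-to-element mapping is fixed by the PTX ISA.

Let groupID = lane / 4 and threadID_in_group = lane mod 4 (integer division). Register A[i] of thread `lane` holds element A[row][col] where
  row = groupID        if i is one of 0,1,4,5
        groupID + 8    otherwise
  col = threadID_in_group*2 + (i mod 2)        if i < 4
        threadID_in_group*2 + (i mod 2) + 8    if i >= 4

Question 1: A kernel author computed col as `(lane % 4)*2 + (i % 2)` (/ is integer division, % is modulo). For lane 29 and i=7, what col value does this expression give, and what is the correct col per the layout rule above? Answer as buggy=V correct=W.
`(lane % 4)*2 + (i % 2)`[29,7]=>3
lane 29: grp=7 (29/4), tig=1 (29%4)
i=7: r=7+8=15, c=1*2+1+8=11
col: 3 vs 11

buggy=3 correct=11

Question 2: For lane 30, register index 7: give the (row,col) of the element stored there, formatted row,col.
15,13

lane 30=>30/4=7, 30 mod 4=2
i=7  r:7+8=>15  c:2·2+1+8=>13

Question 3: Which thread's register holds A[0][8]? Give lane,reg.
0,4

r:0=>grp=0,rB=0  c:8=>cB=1,tig=0,lo=0
L=0*4+0=0  i=1*4+0*2+0=4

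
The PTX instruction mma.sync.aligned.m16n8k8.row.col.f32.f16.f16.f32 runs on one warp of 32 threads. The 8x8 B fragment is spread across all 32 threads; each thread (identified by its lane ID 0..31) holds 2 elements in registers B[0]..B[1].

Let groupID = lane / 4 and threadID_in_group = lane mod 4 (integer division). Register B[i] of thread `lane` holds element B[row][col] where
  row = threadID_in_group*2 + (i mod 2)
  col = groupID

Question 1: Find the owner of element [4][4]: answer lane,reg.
c=4->g=4  r=4->t=2,b0=0
L=4*4+2=18  i=0=0

18,0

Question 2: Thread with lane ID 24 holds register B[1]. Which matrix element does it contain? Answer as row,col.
1,6

24: gr=6,th=0
[1] (0*2+1,6) = (1,6)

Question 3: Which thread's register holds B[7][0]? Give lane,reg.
3,1

c=0⇒gr=0  r=7⇒th=3,odd=1
L=0*4+3=3  i=1=1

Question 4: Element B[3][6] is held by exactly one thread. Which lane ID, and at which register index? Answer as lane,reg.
25,1

c: 6->gid=6  r: 3->tid=1,i&1=1
L=6*4+1=25  i=1=1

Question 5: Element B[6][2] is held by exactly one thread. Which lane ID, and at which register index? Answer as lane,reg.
c=2->g=2  r=6->t=3,b0=0
L=2*4+3=11  i=0=0

11,0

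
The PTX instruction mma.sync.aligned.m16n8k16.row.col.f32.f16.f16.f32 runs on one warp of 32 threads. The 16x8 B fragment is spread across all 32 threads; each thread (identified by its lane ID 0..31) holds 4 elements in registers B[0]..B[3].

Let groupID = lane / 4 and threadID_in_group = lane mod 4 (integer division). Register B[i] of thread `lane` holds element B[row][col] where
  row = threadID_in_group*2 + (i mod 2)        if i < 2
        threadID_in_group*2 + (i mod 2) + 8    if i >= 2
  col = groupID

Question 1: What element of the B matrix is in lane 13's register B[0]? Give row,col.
2,3

13: gr=3,th=1
[0] (1*2+0+0,3) = (2,3)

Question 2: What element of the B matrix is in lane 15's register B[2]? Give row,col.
14,3

lane 15→15/4=3, 15 mod 4=3
i=2  r:2·3+0+8→14  c:3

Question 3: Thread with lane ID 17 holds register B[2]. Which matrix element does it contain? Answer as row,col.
lane 17: G=4 (17/4), T=1 (17%4)
i=2: r=1*2+0+8=10, c=G=4

10,4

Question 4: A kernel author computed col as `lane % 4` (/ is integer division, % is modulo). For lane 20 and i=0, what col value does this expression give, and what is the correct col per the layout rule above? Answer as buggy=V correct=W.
buggy=0 correct=5

`lane % 4`[20,0]→0
20: G=5,T=0
[0] (0*2+0+0,5) = (0,5)
col: 0 vs 5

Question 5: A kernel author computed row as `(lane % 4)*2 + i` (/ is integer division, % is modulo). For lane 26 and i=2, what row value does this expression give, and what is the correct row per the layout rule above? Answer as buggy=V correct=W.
buggy=6 correct=12

`(lane % 4)*2 + i`[26,2]->6
L=26->g=26>>2=6, t=26&3=2
[2]->row 2·2+0+8=12  col g=6
row: 6 vs 12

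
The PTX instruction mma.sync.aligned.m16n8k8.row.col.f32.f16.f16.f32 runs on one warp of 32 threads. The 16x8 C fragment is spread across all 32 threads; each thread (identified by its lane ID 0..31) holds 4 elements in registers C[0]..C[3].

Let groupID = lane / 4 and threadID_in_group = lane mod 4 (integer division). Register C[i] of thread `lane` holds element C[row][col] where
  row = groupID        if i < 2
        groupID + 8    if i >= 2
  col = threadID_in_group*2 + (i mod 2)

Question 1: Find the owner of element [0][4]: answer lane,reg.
r=0→G=0,rhi=0  c=4→T=2,p=0
L=0*4+2=2  i=0*2+0=0

2,0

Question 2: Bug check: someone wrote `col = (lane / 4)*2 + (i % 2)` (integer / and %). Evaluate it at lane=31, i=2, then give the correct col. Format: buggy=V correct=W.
`(lane / 4)*2 + (i % 2)`[31,2]=>14
L=31=>grp=31>>2=7, tig=31&3=3
[2]=>row 7+8=15  col 3·2+0=6
col: 14 vs 6

buggy=14 correct=6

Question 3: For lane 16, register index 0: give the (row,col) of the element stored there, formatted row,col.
lane 16: grp=4 (16/4), tig=0 (16%4)
i=0: r=4+0=4, c=0*2+0=0

4,0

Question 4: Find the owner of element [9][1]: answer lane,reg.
4,3

r=9->g=1,rb=1  c=1->t=0,b0=1
L=1*4+0=4  i=1*2+1=3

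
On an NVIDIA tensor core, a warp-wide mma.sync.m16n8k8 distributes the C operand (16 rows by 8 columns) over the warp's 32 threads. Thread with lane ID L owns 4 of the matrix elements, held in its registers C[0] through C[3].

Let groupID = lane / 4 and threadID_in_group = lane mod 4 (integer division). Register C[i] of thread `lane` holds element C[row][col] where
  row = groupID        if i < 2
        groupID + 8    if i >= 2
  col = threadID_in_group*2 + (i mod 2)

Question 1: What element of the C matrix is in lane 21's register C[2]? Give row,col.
13,2

L=21=>grp=21>>2=5, tig=21&3=1
[2]=>row 5+8=13  col 1·2+0=2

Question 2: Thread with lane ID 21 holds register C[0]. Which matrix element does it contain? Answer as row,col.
21: gr=5,th=1
[0] (5+0,1*2+0) = (5,2)

5,2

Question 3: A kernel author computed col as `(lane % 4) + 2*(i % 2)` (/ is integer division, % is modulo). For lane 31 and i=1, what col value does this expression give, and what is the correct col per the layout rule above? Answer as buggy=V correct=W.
`(lane % 4) + 2*(i % 2)`[31,1]⇒5
L=31⇒gr=31>>2=7, th=31&3=3
[1]⇒row 7+0=7  col 3·2+1=7
col: 5 vs 7

buggy=5 correct=7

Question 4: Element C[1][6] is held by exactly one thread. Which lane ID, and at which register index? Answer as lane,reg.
r=1→G=1,rhi=0  c=6→T=3,p=0
L=1*4+3=7  i=0*2+0=0

7,0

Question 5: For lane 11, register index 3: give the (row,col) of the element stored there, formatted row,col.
10,7

lane 11->11/4=2, 11 mod 4=3
i=3  r:2+8->10  c:2·3+1->7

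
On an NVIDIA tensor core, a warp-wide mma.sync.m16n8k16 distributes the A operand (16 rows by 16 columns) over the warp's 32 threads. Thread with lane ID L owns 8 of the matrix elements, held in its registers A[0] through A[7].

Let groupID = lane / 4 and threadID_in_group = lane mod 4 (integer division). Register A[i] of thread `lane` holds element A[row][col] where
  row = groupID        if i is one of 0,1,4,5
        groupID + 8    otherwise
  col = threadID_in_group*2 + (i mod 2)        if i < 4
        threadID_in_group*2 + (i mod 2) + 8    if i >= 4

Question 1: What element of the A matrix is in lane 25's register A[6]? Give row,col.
14,10

lane 25->25/4=6, 25 mod 4=1
i=6  r:6+8->14  c:2·1+0+8->10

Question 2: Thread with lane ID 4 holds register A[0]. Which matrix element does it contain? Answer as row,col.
lane 4->4/4=1, 4 mod 4=0
i=0  r:1+0->1  c:2·0+0+0->0

1,0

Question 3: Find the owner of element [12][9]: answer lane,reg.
r=12→G=4,rhi=1  c=9→chi=1,T=0,p=1
L=4*4+0=16  i=1*4+1*2+1=7

16,7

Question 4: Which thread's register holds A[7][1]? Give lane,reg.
r:7=>grp=7,rB=0  c:1=>cB=0,tig=0,lo=1
L=7*4+0=28  i=0*4+0*2+1=1

28,1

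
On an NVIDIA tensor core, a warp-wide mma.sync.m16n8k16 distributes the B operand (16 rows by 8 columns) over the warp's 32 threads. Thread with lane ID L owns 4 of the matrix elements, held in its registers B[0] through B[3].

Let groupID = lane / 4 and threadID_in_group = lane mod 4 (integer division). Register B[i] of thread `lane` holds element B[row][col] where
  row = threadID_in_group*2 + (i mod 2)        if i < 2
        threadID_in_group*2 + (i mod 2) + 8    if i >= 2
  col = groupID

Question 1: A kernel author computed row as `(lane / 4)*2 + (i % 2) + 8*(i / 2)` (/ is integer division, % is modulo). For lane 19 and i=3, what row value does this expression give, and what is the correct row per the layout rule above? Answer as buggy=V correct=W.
buggy=17 correct=15

`(lane / 4)*2 + (i % 2) + 8*(i / 2)`[19,3]->17
19: g=4,t=3
[3] (3*2+1+8,4) = (15,4)
row: 17 vs 15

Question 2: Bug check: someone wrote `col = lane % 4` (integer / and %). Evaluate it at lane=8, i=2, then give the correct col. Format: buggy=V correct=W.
`lane % 4`[8,2]->0
8: gid=2,tid=0
[2] (0*2+0+8,2) = (8,2)
col: 0 vs 2

buggy=0 correct=2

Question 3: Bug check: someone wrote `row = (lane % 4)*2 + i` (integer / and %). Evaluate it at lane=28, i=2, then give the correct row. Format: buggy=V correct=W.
`(lane % 4)*2 + i`[28,2]=>2
lane 28=>28/4=7, 28 mod 4=0
i=2  r:2·0+0+8=>8  c:7
row: 2 vs 8

buggy=2 correct=8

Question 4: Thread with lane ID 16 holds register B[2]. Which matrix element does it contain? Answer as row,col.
16: gr=4,th=0
[2] (0*2+0+8,4) = (8,4)

8,4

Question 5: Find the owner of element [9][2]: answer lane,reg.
c: 2->gid=2  r: 9->r8=1,tid=0,i&1=1
L=2*4+0=8  i=1*2+1=3

8,3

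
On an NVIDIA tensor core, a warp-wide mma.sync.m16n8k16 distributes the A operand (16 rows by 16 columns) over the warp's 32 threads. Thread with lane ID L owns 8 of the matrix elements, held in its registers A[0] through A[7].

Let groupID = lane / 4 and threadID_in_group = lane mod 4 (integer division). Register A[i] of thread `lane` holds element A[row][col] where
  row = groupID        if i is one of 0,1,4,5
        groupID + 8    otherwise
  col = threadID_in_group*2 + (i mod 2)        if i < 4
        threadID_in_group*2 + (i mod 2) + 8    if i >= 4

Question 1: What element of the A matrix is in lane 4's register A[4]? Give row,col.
lane 4: gid=1 (4/4), tid=0 (4%4)
i=4: r=1+0=1, c=0*2+0+8=8

1,8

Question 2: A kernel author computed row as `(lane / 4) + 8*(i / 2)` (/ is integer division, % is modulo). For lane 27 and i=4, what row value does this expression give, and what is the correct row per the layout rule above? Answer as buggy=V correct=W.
buggy=22 correct=6

`(lane / 4) + 8*(i / 2)`[27,4]->22
27: gid=6,tid=3
[4] (6+0,3*2+0+8) = (6,14)
row: 22 vs 6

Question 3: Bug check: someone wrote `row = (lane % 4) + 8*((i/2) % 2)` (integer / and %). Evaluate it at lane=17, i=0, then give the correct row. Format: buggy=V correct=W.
`(lane % 4) + 8*((i/2) % 2)`[17,0]→1
lane 17→17/4=4, 17 mod 4=1
i=0  r:4+0→4  c:2·1+0+0→2
row: 1 vs 4

buggy=1 correct=4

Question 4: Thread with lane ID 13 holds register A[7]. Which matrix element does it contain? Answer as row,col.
13: gr=3,th=1
[7] (3+8,1*2+1+8) = (11,11)

11,11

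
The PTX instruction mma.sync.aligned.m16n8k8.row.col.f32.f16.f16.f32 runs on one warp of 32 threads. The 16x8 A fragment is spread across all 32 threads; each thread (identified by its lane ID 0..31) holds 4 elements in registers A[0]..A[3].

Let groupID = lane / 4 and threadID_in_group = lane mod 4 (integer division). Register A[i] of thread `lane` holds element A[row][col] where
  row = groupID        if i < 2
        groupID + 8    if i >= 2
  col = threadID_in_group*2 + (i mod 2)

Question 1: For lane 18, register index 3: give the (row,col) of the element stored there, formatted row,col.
12,5

lane 18=>18/4=4, 18 mod 4=2
i=3  r:4+8=>12  c:2·2+1=>5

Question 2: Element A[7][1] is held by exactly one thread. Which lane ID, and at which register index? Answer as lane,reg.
28,1

r: 7->gid=7,r8=0  c: 1->tid=0,i&1=1
L=7*4+0=28  i=0*2+1=1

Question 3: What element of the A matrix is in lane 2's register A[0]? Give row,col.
0,4

L=2->g=2>>2=0, t=2&3=2
[0]->row 0+0=0  col 2·2+0=4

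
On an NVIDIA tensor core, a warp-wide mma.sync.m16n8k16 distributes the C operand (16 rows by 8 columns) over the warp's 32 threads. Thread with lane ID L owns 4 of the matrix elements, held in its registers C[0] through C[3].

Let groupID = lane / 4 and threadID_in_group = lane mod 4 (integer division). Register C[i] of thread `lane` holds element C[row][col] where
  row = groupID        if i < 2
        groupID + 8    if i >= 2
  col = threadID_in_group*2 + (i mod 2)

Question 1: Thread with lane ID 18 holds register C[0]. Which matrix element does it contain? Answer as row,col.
lane 18: G=4 (18/4), T=2 (18%4)
i=0: r=4+0=4, c=2*2+0=4

4,4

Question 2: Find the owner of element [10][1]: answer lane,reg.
8,3

r=10⇒gr=2,Rb=1  c=1⇒th=0,odd=1
L=2*4+0=8  i=1*2+1=3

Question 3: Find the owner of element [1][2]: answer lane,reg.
5,0

r=1→G=1,rhi=0  c=2→T=1,p=0
L=1*4+1=5  i=0*2+0=0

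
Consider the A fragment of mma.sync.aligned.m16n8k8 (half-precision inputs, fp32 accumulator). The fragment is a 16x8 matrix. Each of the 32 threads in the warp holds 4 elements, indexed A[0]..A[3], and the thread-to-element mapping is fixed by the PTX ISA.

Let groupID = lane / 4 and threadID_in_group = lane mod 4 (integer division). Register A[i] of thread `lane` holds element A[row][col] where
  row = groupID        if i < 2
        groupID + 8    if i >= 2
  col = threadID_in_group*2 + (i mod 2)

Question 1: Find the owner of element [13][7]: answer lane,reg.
23,3

r=13⇒gr=5,Rb=1  c=7⇒th=3,odd=1
L=5*4+3=23  i=1*2+1=3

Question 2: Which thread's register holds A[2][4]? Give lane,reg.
10,0

r=2->g=2,rb=0  c=4->t=2,b0=0
L=2*4+2=10  i=0*2+0=0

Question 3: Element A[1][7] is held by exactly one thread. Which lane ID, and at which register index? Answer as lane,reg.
7,1

r:1=>grp=1,rB=0  c:7=>tig=3,lo=1
L=1*4+3=7  i=0*2+1=1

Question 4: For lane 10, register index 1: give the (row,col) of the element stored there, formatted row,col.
2,5

L=10->gid=10>>2=2, tid=10&3=2
[1]->row 2+0=2  col 2·2+1=5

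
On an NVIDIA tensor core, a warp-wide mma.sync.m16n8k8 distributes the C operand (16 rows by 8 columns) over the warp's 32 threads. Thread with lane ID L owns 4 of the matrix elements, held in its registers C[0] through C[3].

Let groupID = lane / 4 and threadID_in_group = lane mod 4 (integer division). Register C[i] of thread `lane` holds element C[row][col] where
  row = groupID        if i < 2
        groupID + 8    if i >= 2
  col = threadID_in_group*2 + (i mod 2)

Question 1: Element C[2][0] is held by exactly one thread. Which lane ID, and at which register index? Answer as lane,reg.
8,0

r:2=>grp=2,rB=0  c:0=>tig=0,lo=0
L=2*4+0=8  i=0*2+0=0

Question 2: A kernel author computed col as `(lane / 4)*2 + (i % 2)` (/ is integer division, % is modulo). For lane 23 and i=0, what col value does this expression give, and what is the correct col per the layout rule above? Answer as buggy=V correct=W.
`(lane / 4)*2 + (i % 2)`[23,0]⇒10
lane 23⇒23/4=5, 23 mod 4=3
i=0  r:5+0⇒5  c:2·3+0⇒6
col: 10 vs 6

buggy=10 correct=6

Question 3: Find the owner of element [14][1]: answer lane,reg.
24,3

r=14⇒gr=6,Rb=1  c=1⇒th=0,odd=1
L=6*4+0=24  i=1*2+1=3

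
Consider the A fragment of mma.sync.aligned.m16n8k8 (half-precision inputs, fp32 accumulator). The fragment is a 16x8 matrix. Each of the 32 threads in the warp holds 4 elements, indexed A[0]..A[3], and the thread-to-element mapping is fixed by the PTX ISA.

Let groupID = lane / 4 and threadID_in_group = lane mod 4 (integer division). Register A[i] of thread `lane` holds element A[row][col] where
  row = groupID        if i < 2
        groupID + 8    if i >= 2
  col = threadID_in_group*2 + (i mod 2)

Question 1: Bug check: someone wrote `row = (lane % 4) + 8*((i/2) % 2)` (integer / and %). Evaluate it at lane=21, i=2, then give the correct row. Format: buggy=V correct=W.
buggy=9 correct=13

`(lane % 4) + 8*((i/2) % 2)`[21,2]->9
lane 21: gid=5 (21/4), tid=1 (21%4)
i=2: r=5+8=13, c=1*2+0=2
row: 9 vs 13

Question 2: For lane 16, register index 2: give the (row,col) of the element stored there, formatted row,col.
12,0

lane 16=>16/4=4, 16 mod 4=0
i=2  r:4+8=>12  c:2·0+0=>0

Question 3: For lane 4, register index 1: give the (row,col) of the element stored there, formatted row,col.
4: grp=1,tig=0
[1] (1+0,0*2+1) = (1,1)

1,1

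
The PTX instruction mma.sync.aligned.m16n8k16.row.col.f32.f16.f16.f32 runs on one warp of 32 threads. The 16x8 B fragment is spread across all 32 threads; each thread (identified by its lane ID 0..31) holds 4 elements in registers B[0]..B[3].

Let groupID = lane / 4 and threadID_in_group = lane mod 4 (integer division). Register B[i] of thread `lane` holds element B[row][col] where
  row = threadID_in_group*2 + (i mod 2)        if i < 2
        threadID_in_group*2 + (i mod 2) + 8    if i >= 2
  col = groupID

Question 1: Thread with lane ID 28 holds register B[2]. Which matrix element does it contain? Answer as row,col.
28: g=7,t=0
[2] (0*2+0+8,7) = (8,7)

8,7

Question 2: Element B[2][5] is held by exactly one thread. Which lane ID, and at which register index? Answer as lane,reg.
21,0

c: 5->gid=5  r: 2->r8=0,tid=1,i&1=0
L=5*4+1=21  i=0*2+0=0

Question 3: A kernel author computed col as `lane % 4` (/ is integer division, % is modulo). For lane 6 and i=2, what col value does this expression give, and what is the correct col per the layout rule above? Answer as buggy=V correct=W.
`lane % 4`[6,2]→2
lane 6→6/4=1, 6 mod 4=2
i=2  r:2·2+0+8→12  c:1
col: 2 vs 1

buggy=2 correct=1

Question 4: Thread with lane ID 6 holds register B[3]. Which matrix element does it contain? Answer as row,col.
13,1

lane 6: g=1 (6/4), t=2 (6%4)
i=3: r=2*2+1+8=13, c=g=1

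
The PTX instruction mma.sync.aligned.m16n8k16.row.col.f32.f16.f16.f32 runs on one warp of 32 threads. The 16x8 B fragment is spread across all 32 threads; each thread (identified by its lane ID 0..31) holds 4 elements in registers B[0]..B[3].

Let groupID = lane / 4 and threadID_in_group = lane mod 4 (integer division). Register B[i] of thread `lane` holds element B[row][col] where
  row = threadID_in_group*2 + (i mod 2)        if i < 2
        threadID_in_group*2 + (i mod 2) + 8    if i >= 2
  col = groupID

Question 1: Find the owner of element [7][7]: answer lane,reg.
31,1

c=7->g=7  r=7->rb=0,t=3,b0=1
L=7*4+3=31  i=0*2+1=1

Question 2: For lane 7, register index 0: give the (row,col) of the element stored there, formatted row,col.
6,1

7: grp=1,tig=3
[0] (3*2+0+0,1) = (6,1)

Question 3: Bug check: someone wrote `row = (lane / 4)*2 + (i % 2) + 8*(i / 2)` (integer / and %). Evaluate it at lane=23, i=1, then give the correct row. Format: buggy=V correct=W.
`(lane / 4)*2 + (i % 2) + 8*(i / 2)`[23,1]→11
L=23→G=23>>2=5, T=23&3=3
[1]→row 3·2+1+0=7  col G=5
row: 11 vs 7

buggy=11 correct=7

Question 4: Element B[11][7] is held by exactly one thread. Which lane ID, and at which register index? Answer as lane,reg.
c=7->g=7  r=11->rb=1,t=1,b0=1
L=7*4+1=29  i=1*2+1=3

29,3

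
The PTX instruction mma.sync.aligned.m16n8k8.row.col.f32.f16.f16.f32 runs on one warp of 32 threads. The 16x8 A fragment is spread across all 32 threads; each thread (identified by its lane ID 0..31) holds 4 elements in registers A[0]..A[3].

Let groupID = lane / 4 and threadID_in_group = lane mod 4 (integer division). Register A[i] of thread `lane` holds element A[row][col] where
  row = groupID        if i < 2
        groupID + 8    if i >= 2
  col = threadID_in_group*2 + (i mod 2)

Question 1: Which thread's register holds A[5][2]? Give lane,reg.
21,0

r=5->g=5,rb=0  c=2->t=1,b0=0
L=5*4+1=21  i=0*2+0=0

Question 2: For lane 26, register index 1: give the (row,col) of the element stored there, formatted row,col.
6,5

L=26=>grp=26>>2=6, tig=26&3=2
[1]=>row 6+0=6  col 2·2+1=5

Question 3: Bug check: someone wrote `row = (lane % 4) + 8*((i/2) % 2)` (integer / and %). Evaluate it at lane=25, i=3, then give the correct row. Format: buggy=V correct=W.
`(lane % 4) + 8*((i/2) % 2)`[25,3]->9
25: gid=6,tid=1
[3] (6+8,1*2+1) = (14,3)
row: 9 vs 14

buggy=9 correct=14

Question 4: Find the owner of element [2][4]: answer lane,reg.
10,0

r=2->g=2,rb=0  c=4->t=2,b0=0
L=2*4+2=10  i=0*2+0=0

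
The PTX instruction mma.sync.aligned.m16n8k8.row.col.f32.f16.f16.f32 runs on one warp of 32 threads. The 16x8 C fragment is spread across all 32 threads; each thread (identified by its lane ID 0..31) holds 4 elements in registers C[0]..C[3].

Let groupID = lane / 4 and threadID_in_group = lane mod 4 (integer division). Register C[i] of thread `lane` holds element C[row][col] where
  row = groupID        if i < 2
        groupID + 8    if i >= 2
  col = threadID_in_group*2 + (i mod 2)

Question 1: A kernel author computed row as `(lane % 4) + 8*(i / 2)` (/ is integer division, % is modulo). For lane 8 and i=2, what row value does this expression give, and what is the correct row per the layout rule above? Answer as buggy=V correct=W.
buggy=8 correct=10

`(lane % 4) + 8*(i / 2)`[8,2]⇒8
L=8⇒gr=8>>2=2, th=8&3=0
[2]⇒row 2+8=10  col 0·2+0=0
row: 8 vs 10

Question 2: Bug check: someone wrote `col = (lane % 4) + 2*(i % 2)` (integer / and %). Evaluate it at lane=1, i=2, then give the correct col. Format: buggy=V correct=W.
buggy=1 correct=2

`(lane % 4) + 2*(i % 2)`[1,2]->1
lane 1: gid=0 (1/4), tid=1 (1%4)
i=2: r=0+8=8, c=1*2+0=2
col: 1 vs 2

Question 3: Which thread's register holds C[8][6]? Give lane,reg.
r:8=>grp=0,rB=1  c:6=>tig=3,lo=0
L=0*4+3=3  i=1*2+0=2

3,2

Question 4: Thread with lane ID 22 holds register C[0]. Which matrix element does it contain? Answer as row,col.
5,4

L=22⇒gr=22>>2=5, th=22&3=2
[0]⇒row 5+0=5  col 2·2+0=4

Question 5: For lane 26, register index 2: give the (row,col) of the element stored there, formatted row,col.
L=26→G=26>>2=6, T=26&3=2
[2]→row 6+8=14  col 2·2+0=4

14,4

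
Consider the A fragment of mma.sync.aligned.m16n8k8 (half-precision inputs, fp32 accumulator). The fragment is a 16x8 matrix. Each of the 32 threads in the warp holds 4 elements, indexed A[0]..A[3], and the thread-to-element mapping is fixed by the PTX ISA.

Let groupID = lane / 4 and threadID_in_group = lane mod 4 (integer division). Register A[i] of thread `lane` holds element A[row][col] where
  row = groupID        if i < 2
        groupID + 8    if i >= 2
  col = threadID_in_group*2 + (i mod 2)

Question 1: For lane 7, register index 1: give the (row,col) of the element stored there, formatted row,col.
L=7->g=7>>2=1, t=7&3=3
[1]->row 1+0=1  col 3·2+1=7

1,7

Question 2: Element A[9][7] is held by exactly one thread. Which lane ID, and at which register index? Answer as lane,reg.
r:9=>grp=1,rB=1  c:7=>tig=3,lo=1
L=1*4+3=7  i=1*2+1=3

7,3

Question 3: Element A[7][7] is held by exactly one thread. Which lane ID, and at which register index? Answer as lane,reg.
31,1

r: 7->gid=7,r8=0  c: 7->tid=3,i&1=1
L=7*4+3=31  i=0*2+1=1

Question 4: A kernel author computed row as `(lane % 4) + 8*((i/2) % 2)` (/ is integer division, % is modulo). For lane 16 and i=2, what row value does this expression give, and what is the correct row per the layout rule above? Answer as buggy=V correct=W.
`(lane % 4) + 8*((i/2) % 2)`[16,2]->8
lane 16: gid=4 (16/4), tid=0 (16%4)
i=2: r=4+8=12, c=0*2+0=0
row: 8 vs 12

buggy=8 correct=12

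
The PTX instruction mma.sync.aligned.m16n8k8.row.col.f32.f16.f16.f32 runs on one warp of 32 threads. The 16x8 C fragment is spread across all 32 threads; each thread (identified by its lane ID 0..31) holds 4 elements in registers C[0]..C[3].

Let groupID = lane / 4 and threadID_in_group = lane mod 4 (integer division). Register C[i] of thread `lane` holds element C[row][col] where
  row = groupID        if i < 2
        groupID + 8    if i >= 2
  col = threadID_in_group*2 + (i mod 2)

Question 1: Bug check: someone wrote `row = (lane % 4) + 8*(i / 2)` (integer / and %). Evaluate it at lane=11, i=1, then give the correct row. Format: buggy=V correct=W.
buggy=3 correct=2

`(lane % 4) + 8*(i / 2)`[11,1]->3
lane 11: gid=2 (11/4), tid=3 (11%4)
i=1: r=2+0=2, c=3*2+1=7
row: 3 vs 2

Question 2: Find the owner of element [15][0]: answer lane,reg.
r=15⇒gr=7,Rb=1  c=0⇒th=0,odd=0
L=7*4+0=28  i=1*2+0=2

28,2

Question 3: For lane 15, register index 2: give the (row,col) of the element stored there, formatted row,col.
11,6

L=15→G=15>>2=3, T=15&3=3
[2]→row 3+8=11  col 3·2+0=6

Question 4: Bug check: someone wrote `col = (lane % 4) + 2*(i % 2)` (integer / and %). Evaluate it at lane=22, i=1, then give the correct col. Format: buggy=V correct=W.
buggy=4 correct=5

`(lane % 4) + 2*(i % 2)`[22,1]->4
L=22->g=22>>2=5, t=22&3=2
[1]->row 5+0=5  col 2·2+1=5
col: 4 vs 5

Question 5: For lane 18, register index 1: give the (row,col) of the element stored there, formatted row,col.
4,5

lane 18: gid=4 (18/4), tid=2 (18%4)
i=1: r=4+0=4, c=2*2+1=5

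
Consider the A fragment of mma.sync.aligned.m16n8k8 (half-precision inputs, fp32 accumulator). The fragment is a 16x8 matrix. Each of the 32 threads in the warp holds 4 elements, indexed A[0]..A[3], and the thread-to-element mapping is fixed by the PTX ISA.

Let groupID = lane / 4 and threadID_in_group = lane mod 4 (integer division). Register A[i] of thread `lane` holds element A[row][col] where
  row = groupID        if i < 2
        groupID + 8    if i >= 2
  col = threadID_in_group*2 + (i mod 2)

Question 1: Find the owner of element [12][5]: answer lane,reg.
18,3

r:12=>grp=4,rB=1  c:5=>tig=2,lo=1
L=4*4+2=18  i=1*2+1=3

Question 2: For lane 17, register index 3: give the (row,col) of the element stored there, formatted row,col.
12,3

17: G=4,T=1
[3] (4+8,1*2+1) = (12,3)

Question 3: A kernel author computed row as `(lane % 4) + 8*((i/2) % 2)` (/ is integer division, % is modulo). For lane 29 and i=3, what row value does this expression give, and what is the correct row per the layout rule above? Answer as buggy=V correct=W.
`(lane % 4) + 8*((i/2) % 2)`[29,3]->9
lane 29: g=7 (29/4), t=1 (29%4)
i=3: r=7+8=15, c=1*2+1=3
row: 9 vs 15

buggy=9 correct=15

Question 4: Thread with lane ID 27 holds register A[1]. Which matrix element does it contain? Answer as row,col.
lane 27->27/4=6, 27 mod 4=3
i=1  r:6+0->6  c:2·3+1->7

6,7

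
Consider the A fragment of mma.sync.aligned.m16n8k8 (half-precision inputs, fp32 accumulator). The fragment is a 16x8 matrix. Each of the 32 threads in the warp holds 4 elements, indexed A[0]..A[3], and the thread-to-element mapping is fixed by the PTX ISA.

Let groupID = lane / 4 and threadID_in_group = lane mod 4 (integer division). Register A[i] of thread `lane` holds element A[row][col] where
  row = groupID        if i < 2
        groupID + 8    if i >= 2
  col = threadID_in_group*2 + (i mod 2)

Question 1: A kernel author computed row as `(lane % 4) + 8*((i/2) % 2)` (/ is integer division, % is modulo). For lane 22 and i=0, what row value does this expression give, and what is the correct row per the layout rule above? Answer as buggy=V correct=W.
`(lane % 4) + 8*((i/2) % 2)`[22,0]->2
L=22->gid=22>>2=5, tid=22&3=2
[0]->row 5+0=5  col 2·2+0=4
row: 2 vs 5

buggy=2 correct=5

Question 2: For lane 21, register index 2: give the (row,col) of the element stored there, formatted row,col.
13,2

21: g=5,t=1
[2] (5+8,1*2+0) = (13,2)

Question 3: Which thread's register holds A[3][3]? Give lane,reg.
r=3→G=3,rhi=0  c=3→T=1,p=1
L=3*4+1=13  i=0*2+1=1

13,1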